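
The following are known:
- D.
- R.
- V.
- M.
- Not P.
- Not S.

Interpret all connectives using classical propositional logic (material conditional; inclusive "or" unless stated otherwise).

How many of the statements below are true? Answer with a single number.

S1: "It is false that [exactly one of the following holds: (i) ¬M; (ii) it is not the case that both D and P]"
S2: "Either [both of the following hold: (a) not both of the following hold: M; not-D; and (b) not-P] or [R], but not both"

S1: Formalization: not (not M xor (D nand P))

not M = not True = False
D nand P = True nand False = True
not M xor (D nand P) = False xor True = True
not (not M xor (D nand P)) = not True = False
Hence S1 is false.

S2: This is ((M nand not D) and not P) xor R.

not D = not True = False
M nand not D = True nand False = True
not P = not False = True
(M nand not D) and not P = True and True = True
((M nand not D) and not P) xor R = True xor True = False
So S2 is false.

0 of the 2 statements are true (none).

0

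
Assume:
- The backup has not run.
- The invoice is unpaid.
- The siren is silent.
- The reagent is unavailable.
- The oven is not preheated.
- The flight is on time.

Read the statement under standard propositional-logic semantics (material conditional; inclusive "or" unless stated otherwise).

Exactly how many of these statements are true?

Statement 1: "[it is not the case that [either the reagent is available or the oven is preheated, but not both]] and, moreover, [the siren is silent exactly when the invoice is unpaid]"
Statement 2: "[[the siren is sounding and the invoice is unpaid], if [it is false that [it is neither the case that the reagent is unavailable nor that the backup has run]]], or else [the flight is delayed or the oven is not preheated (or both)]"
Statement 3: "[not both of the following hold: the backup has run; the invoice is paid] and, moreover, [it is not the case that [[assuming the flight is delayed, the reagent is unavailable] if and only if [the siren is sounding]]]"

Let S = "the reagent is available" (F), U = "the oven is preheated" (F), R = "the siren is sounding" (F), Q = "the invoice is paid" (F), P = "the backup has run" (F), V = "the flight is delayed" (F).

Statement 1: This is ¬(S ⊕ U) ∧ (¬R ↔ ¬Q).

S ⊕ U = F ⊕ F = F
¬(S ⊕ U) = ¬F = T
¬R = ¬F = T
¬Q = ¬F = T
¬R ↔ ¬Q = T ↔ T = T
¬(S ⊕ U) ∧ (¬R ↔ ¬Q) = T ∧ T = T
Thus Statement 1 is true.

Statement 2: Parsed as (¬(¬S ↓ P) → (R ∧ ¬Q)) ∨ (V ∨ ¬U)

¬S = ¬F = T
¬S ↓ P = T ↓ F = F
¬(¬S ↓ P) = ¬F = T
¬Q = ¬F = T
R ∧ ¬Q = F ∧ T = F
¬(¬S ↓ P) → (R ∧ ¬Q) = T → F = F
¬U = ¬F = T
V ∨ ¬U = F ∨ T = T
(¬(¬S ↓ P) → (R ∧ ¬Q)) ∨ (V ∨ ¬U) = F ∨ T = T
Hence Statement 2 is true.

Statement 3: Parsed as (P ↑ Q) ∧ ¬((V → ¬S) ↔ R)

P ↑ Q = F ↑ F = T
¬S = ¬F = T
V → ¬S = F → T = T
(V → ¬S) ↔ R = T ↔ F = F
¬((V → ¬S) ↔ R) = ¬F = T
(P ↑ Q) ∧ ¬((V → ¬S) ↔ R) = T ∧ T = T
So Statement 3 is true.

True statements: 3.

3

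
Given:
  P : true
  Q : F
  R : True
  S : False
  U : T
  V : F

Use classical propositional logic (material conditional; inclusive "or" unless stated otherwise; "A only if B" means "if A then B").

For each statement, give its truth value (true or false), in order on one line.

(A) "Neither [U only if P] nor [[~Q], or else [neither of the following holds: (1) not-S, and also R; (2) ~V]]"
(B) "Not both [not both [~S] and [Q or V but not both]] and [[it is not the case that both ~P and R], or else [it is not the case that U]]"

(A) F, (B) F

(A): In symbols: (U -> P) nor (~Q | ((~S & R) nor ~V))

U -> P = T -> T = T
~Q = ~F = T
~S = ~F = T
~S & R = T & T = T
~V = ~F = T
(~S & R) nor ~V = T nor T = F
~Q | ((~S & R) nor ~V) = T | F = T
(U -> P) nor (~Q | ((~S & R) nor ~V)) = T nor T = F
Hence (A) is false.

(B): In symbols: (~S nand (Q xor V)) nand ((~P nand R) | ~U)

~S = ~F = T
Q xor V = F xor F = F
~S nand (Q xor V) = T nand F = T
~P = ~T = F
~P nand R = F nand T = T
~U = ~T = F
(~P nand R) | ~U = T | F = T
(~S nand (Q xor V)) nand ((~P nand R) | ~U) = T nand T = F
So (B) is false.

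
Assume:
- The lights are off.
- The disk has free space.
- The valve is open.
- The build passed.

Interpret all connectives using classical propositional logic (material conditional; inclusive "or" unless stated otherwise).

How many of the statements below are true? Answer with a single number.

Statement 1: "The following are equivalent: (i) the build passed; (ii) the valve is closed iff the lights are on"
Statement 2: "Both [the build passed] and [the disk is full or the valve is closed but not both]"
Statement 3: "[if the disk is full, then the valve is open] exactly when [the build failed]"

1

Let V = "the build passed" (True), S = "the valve is open" (True), R = "the lights are on" (False), W = "the disk is full" (False).

Statement 1: This is V iff (not S iff R).

not S = not True = False
not S iff R = False iff False = True
V iff (not S iff R) = True iff True = True
Thus Statement 1 is true.

Statement 2: This is V and (W xor not S).

not S = not True = False
W xor not S = False xor False = False
V and (W xor not S) = True and False = False
So Statement 2 is false.

Statement 3: In symbols: (W -> S) iff not V

W -> S = False -> True = True
not V = not True = False
(W -> S) iff not V = True iff False = False
Hence Statement 3 is false.

Count: 1.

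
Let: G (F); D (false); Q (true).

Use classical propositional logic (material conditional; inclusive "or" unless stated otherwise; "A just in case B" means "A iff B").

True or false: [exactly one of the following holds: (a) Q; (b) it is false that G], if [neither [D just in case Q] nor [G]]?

false

Values: D=F, Q=T, G=F.
Parsed as ((D <-> Q) nor G) -> (Q xor ~G)

D <-> Q = F <-> T = F
(D <-> Q) nor G = F nor F = T
~G = ~F = T
Q xor ~G = T xor T = F
((D <-> Q) nor G) -> (Q xor ~G) = T -> F = F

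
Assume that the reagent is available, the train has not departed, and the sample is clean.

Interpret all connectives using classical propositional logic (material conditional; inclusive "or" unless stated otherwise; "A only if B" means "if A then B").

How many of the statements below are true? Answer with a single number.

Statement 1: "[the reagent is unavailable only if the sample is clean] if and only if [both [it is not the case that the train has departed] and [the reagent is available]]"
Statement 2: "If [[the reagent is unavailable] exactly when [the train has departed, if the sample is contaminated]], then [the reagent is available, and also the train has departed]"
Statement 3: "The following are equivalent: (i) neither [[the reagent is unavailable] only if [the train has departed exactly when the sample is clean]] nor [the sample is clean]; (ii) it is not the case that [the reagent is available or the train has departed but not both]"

3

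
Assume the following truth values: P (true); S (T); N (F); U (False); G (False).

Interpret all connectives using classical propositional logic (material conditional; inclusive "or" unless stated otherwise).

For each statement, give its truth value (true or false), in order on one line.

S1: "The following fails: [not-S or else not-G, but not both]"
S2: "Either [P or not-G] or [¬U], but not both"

S1: In symbols: ~(~S xor ~G)

~S = ~T = F
~G = ~F = T
~S xor ~G = F xor T = T
~(~S xor ~G) = ~T = F
So S1 is false.

S2: This is (P | ~G) xor ~U.

~G = ~F = T
P | ~G = T | T = T
~U = ~F = T
(P | ~G) xor ~U = T xor T = F
Hence S2 is false.

S1 false / S2 false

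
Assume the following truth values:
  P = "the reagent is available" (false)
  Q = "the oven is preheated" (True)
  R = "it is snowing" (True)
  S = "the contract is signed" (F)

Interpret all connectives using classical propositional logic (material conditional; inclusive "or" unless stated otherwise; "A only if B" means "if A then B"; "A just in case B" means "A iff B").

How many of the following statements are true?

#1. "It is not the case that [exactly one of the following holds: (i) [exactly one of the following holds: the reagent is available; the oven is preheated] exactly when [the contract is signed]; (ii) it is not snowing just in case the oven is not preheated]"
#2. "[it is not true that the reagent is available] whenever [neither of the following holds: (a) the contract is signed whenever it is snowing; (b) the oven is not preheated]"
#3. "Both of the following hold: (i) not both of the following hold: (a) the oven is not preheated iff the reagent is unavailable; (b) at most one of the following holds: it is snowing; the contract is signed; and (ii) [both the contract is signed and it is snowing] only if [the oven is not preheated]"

#1: This is ~(((P xor Q) <-> S) xor (~R <-> ~Q)).

P xor Q = F xor T = T
(P xor Q) <-> S = T <-> F = F
~R = ~T = F
~Q = ~T = F
~R <-> ~Q = F <-> F = T
((P xor Q) <-> S) xor (~R <-> ~Q) = F xor T = T
~(((P xor Q) <-> S) xor (~R <-> ~Q)) = ~T = F
Hence #1 is false.

#2: In symbols: ((R -> S) nor ~Q) -> ~P

R -> S = T -> F = F
~Q = ~T = F
(R -> S) nor ~Q = F nor F = T
~P = ~F = T
((R -> S) nor ~Q) -> ~P = T -> T = T
Thus #2 is true.

#3: Formalization: ((~Q <-> ~P) nand (R nand S)) & ((S & R) -> ~Q)

~Q = ~T = F
~P = ~F = T
~Q <-> ~P = F <-> T = F
R nand S = T nand F = T
(~Q <-> ~P) nand (R nand S) = F nand T = T
S & R = F & T = F
~Q = ~T = F
(S & R) -> ~Q = F -> F = T
((~Q <-> ~P) nand (R nand S)) & ((S & R) -> ~Q) = T & T = T
Thus #3 is true.

Count: 2.

2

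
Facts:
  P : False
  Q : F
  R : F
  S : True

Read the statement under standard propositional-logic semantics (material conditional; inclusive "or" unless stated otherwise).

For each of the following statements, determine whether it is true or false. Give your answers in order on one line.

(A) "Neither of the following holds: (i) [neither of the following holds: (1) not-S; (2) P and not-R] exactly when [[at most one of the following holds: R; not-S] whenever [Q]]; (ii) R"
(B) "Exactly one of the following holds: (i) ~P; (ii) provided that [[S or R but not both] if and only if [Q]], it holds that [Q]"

(A) false; (B) false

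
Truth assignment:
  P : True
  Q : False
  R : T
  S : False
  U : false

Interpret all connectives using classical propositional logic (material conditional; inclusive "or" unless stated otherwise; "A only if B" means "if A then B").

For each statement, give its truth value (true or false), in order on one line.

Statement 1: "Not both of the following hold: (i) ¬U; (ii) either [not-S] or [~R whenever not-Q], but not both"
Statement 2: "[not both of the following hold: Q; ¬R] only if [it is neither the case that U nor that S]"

Statement 1 False; Statement 2 True

Statement 1: In symbols: not U nand (not S xor (not Q -> not R))

not U = not False = True
not S = not False = True
not Q = not False = True
not R = not True = False
not Q -> not R = True -> False = False
not S xor (not Q -> not R) = True xor False = True
not U nand (not S xor (not Q -> not R)) = True nand True = False
Hence Statement 1 is false.

Statement 2: This is (Q nand not R) -> (U nor S).

not R = not True = False
Q nand not R = False nand False = True
U nor S = False nor False = True
(Q nand not R) -> (U nor S) = True -> True = True
So Statement 2 is true.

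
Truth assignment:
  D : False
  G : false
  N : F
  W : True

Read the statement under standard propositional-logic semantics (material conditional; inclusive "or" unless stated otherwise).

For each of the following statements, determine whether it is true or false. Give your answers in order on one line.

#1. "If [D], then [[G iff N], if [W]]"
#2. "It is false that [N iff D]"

#1 T / #2 F

#1: Parsed as D -> (W -> (G iff N))

G iff N = False iff False = True
W -> (G iff N) = True -> True = True
D -> (W -> (G iff N)) = False -> True = True
Hence #1 is true.

#2: Formalization: not (N iff D)

N iff D = False iff False = True
not (N iff D) = not True = False
So #2 is false.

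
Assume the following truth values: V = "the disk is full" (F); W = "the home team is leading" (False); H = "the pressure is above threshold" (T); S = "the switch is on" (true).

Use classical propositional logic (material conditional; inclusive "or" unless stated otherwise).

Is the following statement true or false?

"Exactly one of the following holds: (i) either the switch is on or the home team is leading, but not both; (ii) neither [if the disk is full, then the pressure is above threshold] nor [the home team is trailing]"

Parsed as (S ⊕ W) ⊕ ((V → H) ↓ ¬W)

S ⊕ W = T ⊕ F = T
V → H = F → T = T
¬W = ¬F = T
(V → H) ↓ ¬W = T ↓ T = F
(S ⊕ W) ⊕ ((V → H) ↓ ¬W) = T ⊕ F = T

The statement is true.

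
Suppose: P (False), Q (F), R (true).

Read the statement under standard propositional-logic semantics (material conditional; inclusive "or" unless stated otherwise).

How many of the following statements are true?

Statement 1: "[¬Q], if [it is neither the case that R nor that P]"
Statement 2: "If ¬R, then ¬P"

Statement 1: In symbols: (R nor P) -> ~Q

R nor P = T nor F = F
~Q = ~F = T
(R nor P) -> ~Q = F -> T = T
So Statement 1 is true.

Statement 2: This is ~R -> ~P.

~R = ~T = F
~P = ~F = T
~R -> ~P = F -> T = T
So Statement 2 is true.

Count: 2.

2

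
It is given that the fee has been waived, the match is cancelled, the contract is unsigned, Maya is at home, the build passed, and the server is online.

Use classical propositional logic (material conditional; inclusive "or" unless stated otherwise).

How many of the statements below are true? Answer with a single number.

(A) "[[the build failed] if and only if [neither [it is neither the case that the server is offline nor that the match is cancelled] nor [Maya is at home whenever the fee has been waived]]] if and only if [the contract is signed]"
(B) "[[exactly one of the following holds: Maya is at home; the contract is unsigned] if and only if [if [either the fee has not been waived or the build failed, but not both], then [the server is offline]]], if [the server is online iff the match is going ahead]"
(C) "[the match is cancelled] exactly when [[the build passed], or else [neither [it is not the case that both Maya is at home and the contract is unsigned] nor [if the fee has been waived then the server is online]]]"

2

Let D = "the build passed" (T), Q = "the server is online" (T), P = "the match is cancelled" (T), R = "the fee has been waived" (T), U = "Maya is at home" (T), M = "the contract is signed" (F).

(A): Formalization: (~D <-> ((~Q nor P) nor (R -> U))) <-> M

~D = ~T = F
~Q = ~T = F
~Q nor P = F nor T = F
R -> U = T -> T = T
(~Q nor P) nor (R -> U) = F nor T = F
~D <-> ((~Q nor P) nor (R -> U)) = F <-> F = T
(~D <-> ((~Q nor P) nor (R -> U))) <-> M = T <-> F = F
Thus (A) is false.

(B): This is (Q <-> ~P) -> ((U xor ~M) <-> ((~R xor ~D) -> ~Q)).

~P = ~T = F
Q <-> ~P = T <-> F = F
~M = ~F = T
U xor ~M = T xor T = F
~R = ~T = F
~D = ~T = F
~R xor ~D = F xor F = F
~Q = ~T = F
(~R xor ~D) -> ~Q = F -> F = T
(U xor ~M) <-> ((~R xor ~D) -> ~Q) = F <-> T = F
(Q <-> ~P) -> ((U xor ~M) <-> ((~R xor ~D) -> ~Q)) = F -> F = T
Hence (B) is true.

(C): In symbols: P <-> (D | ((U nand ~M) nor (R -> Q)))

~M = ~F = T
U nand ~M = T nand T = F
R -> Q = T -> T = T
(U nand ~M) nor (R -> Q) = F nor T = F
D | ((U nand ~M) nor (R -> Q)) = T | F = T
P <-> (D | ((U nand ~M) nor (R -> Q))) = T <-> T = T
So (C) is true.

Count: 2.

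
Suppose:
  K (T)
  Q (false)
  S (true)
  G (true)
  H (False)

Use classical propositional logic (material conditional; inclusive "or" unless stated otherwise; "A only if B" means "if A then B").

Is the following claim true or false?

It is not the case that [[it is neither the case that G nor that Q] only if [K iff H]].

Values: G=True, Q=False, K=True, H=False.
Parsed as not ((G nor Q) -> (K iff H))

G nor Q = True nor False = False
K iff H = True iff False = False
(G nor Q) -> (K iff H) = False -> False = True
not ((G nor Q) -> (K iff H)) = not True = False

False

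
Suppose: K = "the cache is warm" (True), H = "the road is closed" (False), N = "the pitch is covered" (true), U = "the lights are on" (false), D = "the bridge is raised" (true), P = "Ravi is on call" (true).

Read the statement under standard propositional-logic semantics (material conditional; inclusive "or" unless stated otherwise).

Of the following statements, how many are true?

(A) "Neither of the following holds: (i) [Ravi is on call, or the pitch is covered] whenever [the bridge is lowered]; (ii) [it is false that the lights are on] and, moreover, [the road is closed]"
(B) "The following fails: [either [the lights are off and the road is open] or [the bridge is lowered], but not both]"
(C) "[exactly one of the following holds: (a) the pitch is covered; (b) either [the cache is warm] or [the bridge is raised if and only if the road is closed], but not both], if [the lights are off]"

0

(A): Parsed as (~D -> (P | N)) nor (~U & H)

~D = ~T = F
P | N = T | T = T
~D -> (P | N) = F -> T = T
~U = ~F = T
~U & H = T & F = F
(~D -> (P | N)) nor (~U & H) = T nor F = F
So (A) is false.

(B): This is ~((~U & ~H) xor ~D).

~U = ~F = T
~H = ~F = T
~U & ~H = T & T = T
~D = ~T = F
(~U & ~H) xor ~D = T xor F = T
~((~U & ~H) xor ~D) = ~T = F
Hence (B) is false.

(C): This is ~U -> (N xor (K xor (D <-> H))).

~U = ~F = T
D <-> H = T <-> F = F
K xor (D <-> H) = T xor F = T
N xor (K xor (D <-> H)) = T xor T = F
~U -> (N xor (K xor (D <-> H))) = T -> F = F
Thus (C) is false.

True statements: 0 (none).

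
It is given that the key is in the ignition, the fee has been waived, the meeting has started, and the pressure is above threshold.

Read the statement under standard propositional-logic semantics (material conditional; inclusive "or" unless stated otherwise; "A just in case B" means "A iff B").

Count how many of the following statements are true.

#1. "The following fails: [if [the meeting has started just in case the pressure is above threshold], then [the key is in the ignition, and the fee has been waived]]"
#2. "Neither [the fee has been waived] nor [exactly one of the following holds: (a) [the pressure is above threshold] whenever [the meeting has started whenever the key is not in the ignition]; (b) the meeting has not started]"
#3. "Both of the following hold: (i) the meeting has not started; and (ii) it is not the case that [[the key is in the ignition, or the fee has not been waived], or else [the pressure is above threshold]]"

Let G = "the meeting has started" (T), D = "the pressure is above threshold" (T), R = "the key is in the ignition" (T), L = "the fee has been waived" (T).

#1: This is ~((G <-> D) -> (R & L)).

G <-> D = T <-> T = T
R & L = T & T = T
(G <-> D) -> (R & L) = T -> T = T
~((G <-> D) -> (R & L)) = ~T = F
Hence #1 is false.

#2: In symbols: L nor (((~R -> G) -> D) xor ~G)

~R = ~T = F
~R -> G = F -> T = T
(~R -> G) -> D = T -> T = T
~G = ~T = F
((~R -> G) -> D) xor ~G = T xor F = T
L nor (((~R -> G) -> D) xor ~G) = T nor T = F
Hence #2 is false.

#3: Formalization: ~G & ~((R | ~L) | D)

~G = ~T = F
~L = ~T = F
R | ~L = T | F = T
(R | ~L) | D = T | T = T
~((R | ~L) | D) = ~T = F
~G & ~((R | ~L) | D) = F & F = F
Thus #3 is false.

True statements: 0 (none).

0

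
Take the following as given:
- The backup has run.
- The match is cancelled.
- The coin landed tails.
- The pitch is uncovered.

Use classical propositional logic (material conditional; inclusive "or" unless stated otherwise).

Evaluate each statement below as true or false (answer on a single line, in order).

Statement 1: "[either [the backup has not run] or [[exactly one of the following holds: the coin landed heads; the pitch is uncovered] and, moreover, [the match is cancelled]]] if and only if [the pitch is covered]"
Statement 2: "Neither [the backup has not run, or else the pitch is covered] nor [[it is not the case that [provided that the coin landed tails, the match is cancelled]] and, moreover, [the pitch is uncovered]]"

Let P = "the backup has run" (T), R = "the coin landed heads" (F), S = "the pitch is covered" (F), Q = "the match is cancelled" (T).

Statement 1: Parsed as (~P | ((R xor ~S) & Q)) <-> S

~P = ~T = F
~S = ~F = T
R xor ~S = F xor T = T
(R xor ~S) & Q = T & T = T
~P | ((R xor ~S) & Q) = F | T = T
(~P | ((R xor ~S) & Q)) <-> S = T <-> F = F
Hence Statement 1 is false.

Statement 2: Formalization: (~P | S) nor (~(~R -> Q) & ~S)

~P = ~T = F
~P | S = F | F = F
~R = ~F = T
~R -> Q = T -> T = T
~(~R -> Q) = ~T = F
~S = ~F = T
~(~R -> Q) & ~S = F & T = F
(~P | S) nor (~(~R -> Q) & ~S) = F nor F = T
Thus Statement 2 is true.

Statement 1 F / Statement 2 T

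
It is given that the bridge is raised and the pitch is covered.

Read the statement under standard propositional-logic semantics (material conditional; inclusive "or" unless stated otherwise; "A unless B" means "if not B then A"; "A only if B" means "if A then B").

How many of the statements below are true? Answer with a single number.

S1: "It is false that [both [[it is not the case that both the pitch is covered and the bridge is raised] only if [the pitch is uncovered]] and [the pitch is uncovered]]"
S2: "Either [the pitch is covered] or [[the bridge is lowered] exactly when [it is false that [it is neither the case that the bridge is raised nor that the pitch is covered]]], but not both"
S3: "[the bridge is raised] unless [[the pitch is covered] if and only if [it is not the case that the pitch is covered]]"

3

Let Q = "the pitch is covered" (T), P = "the bridge is raised" (T).

S1: In symbols: ~(((Q nand P) -> ~Q) & ~Q)

Q nand P = T nand T = F
~Q = ~T = F
(Q nand P) -> ~Q = F -> F = T
~Q = ~T = F
((Q nand P) -> ~Q) & ~Q = T & F = F
~(((Q nand P) -> ~Q) & ~Q) = ~F = T
Hence S1 is true.

S2: Parsed as Q xor (~P <-> ~(P nor Q))

~P = ~T = F
P nor Q = T nor T = F
~(P nor Q) = ~F = T
~P <-> ~(P nor Q) = F <-> T = F
Q xor (~P <-> ~(P nor Q)) = T xor F = T
Hence S2 is true.

S3: This is P | (Q <-> ~Q).

~Q = ~T = F
Q <-> ~Q = T <-> F = F
P | (Q <-> ~Q) = T | F = T
Thus S3 is true.

True statements: 3 (S1, S2, S3).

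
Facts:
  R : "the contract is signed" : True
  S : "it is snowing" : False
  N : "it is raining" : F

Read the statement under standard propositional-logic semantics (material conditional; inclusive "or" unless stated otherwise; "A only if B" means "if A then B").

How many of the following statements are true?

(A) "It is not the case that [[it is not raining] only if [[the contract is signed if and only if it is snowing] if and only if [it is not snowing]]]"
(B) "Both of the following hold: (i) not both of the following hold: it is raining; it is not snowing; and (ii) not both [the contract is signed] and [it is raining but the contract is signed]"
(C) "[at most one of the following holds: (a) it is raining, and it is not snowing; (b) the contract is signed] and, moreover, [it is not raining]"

(A): Parsed as ¬(¬N → ((R ↔ S) ↔ ¬S))

¬N = ¬F = T
R ↔ S = T ↔ F = F
¬S = ¬F = T
(R ↔ S) ↔ ¬S = F ↔ T = F
¬N → ((R ↔ S) ↔ ¬S) = T → F = F
¬(¬N → ((R ↔ S) ↔ ¬S)) = ¬F = T
Thus (A) is true.

(B): Parsed as (N ↑ ¬S) ∧ (R ↑ (N ∧ R))

¬S = ¬F = T
N ↑ ¬S = F ↑ T = T
N ∧ R = F ∧ T = F
R ↑ (N ∧ R) = T ↑ F = T
(N ↑ ¬S) ∧ (R ↑ (N ∧ R)) = T ∧ T = T
So (B) is true.

(C): Parsed as ((N ∧ ¬S) ↑ R) ∧ ¬N

¬S = ¬F = T
N ∧ ¬S = F ∧ T = F
(N ∧ ¬S) ↑ R = F ↑ T = T
¬N = ¬F = T
((N ∧ ¬S) ↑ R) ∧ ¬N = T ∧ T = T
Hence (C) is true.

3 of the 3 statements are true ((A), (B), (C)).

3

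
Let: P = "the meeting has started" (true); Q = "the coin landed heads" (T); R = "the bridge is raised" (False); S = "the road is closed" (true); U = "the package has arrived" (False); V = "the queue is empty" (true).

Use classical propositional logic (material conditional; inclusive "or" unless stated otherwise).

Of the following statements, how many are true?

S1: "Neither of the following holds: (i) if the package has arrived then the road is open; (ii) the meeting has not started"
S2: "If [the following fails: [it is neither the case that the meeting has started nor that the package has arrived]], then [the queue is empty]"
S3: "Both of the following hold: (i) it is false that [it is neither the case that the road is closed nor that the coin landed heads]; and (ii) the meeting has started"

2

S1: Parsed as (U → ¬S) ↓ ¬P

¬S = ¬T = F
U → ¬S = F → F = T
¬P = ¬T = F
(U → ¬S) ↓ ¬P = T ↓ F = F
So S1 is false.

S2: Parsed as ¬(P ↓ U) → V

P ↓ U = T ↓ F = F
¬(P ↓ U) = ¬F = T
¬(P ↓ U) → V = T → T = T
Thus S2 is true.

S3: In symbols: ¬(S ↓ Q) ∧ P

S ↓ Q = T ↓ T = F
¬(S ↓ Q) = ¬F = T
¬(S ↓ Q) ∧ P = T ∧ T = T
So S3 is true.

2 of the 3 statements are true.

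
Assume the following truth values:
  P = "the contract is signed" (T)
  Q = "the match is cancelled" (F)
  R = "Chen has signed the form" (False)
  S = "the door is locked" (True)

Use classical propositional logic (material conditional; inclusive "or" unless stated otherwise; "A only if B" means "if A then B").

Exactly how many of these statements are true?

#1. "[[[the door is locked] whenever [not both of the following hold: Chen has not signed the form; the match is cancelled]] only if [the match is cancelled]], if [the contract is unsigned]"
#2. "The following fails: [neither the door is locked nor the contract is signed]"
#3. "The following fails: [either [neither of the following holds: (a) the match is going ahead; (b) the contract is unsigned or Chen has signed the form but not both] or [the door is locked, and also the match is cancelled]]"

#1: This is ¬P → (((¬R ↑ Q) → S) → Q).

¬P = ¬T = F
¬R = ¬F = T
¬R ↑ Q = T ↑ F = T
(¬R ↑ Q) → S = T → T = T
((¬R ↑ Q) → S) → Q = T → F = F
¬P → (((¬R ↑ Q) → S) → Q) = F → F = T
So #1 is true.

#2: Parsed as ¬(S ↓ P)

S ↓ P = T ↓ T = F
¬(S ↓ P) = ¬F = T
Hence #2 is true.

#3: Formalization: ¬((¬Q ↓ (¬P ⊕ R)) ∨ (S ∧ Q))

¬Q = ¬F = T
¬P = ¬T = F
¬P ⊕ R = F ⊕ F = F
¬Q ↓ (¬P ⊕ R) = T ↓ F = F
S ∧ Q = T ∧ F = F
(¬Q ↓ (¬P ⊕ R)) ∨ (S ∧ Q) = F ∨ F = F
¬((¬Q ↓ (¬P ⊕ R)) ∨ (S ∧ Q)) = ¬F = T
Hence #3 is true.

3 of the 3 statements are true.

3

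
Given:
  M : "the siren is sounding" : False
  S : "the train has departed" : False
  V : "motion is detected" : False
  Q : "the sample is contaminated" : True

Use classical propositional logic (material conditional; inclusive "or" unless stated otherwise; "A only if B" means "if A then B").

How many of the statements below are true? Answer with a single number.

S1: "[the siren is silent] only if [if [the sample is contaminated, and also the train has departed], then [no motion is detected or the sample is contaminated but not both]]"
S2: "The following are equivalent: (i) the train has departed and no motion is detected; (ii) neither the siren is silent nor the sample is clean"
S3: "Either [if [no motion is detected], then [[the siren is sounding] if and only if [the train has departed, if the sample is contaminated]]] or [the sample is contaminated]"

3

S1: Parsed as not M -> ((Q and S) -> (not V xor Q))

not M = not False = True
Q and S = True and False = False
not V = not False = True
not V xor Q = True xor True = False
(Q and S) -> (not V xor Q) = False -> False = True
not M -> ((Q and S) -> (not V xor Q)) = True -> True = True
Hence S1 is true.

S2: Parsed as (S and not V) iff (not M nor not Q)

not V = not False = True
S and not V = False and True = False
not M = not False = True
not Q = not True = False
not M nor not Q = True nor False = False
(S and not V) iff (not M nor not Q) = False iff False = True
Thus S2 is true.

S3: This is (not V -> (M iff (Q -> S))) or Q.

not V = not False = True
Q -> S = True -> False = False
M iff (Q -> S) = False iff False = True
not V -> (M iff (Q -> S)) = True -> True = True
(not V -> (M iff (Q -> S))) or Q = True or True = True
So S3 is true.

3 of the 3 statements are true (S1, S2, S3).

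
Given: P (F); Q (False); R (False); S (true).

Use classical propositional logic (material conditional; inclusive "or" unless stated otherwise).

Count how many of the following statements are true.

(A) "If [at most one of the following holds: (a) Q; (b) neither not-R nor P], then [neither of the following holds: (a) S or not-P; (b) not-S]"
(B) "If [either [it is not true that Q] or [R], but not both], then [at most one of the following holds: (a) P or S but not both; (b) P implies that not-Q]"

0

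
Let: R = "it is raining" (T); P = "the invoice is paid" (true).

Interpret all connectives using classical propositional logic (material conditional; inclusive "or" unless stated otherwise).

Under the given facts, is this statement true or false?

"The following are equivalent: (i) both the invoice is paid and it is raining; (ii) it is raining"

true

Values: P=T, R=T.
Formalization: (P ∧ R) ↔ R

P ∧ R = T ∧ T = T
(P ∧ R) ↔ R = T ↔ T = T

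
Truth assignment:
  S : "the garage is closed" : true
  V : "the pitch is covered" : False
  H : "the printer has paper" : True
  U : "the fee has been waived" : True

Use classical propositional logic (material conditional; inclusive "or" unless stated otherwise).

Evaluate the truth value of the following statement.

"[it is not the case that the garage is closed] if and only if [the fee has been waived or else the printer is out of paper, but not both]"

The statement is false.

Values: S=T, U=T, H=T.
Parsed as ~S <-> (U xor ~H)

~S = ~T = F
~H = ~T = F
U xor ~H = T xor F = T
~S <-> (U xor ~H) = F <-> T = F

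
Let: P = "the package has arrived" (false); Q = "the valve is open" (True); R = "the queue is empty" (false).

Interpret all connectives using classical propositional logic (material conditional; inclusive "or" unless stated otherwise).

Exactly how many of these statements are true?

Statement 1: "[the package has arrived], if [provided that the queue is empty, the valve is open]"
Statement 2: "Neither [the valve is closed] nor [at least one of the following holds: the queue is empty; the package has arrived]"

1

Statement 1: This is (R -> Q) -> P.

R -> Q = False -> True = True
(R -> Q) -> P = True -> False = False
So Statement 1 is false.

Statement 2: In symbols: not Q nor (R or P)

not Q = not True = False
R or P = False or False = False
not Q nor (R or P) = False nor False = True
Thus Statement 2 is true.

True statements: 1.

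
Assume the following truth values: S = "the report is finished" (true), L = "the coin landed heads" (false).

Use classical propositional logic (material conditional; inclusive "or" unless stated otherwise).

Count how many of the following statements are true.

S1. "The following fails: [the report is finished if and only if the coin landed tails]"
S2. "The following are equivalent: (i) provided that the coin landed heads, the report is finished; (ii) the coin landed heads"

S1: In symbols: not (S iff not L)

not L = not False = True
S iff not L = True iff True = True
not (S iff not L) = not True = False
So S1 is false.

S2: In symbols: (L -> S) iff L

L -> S = False -> True = True
(L -> S) iff L = True iff False = False
So S2 is false.

0 of the 2 statements are true (none).

0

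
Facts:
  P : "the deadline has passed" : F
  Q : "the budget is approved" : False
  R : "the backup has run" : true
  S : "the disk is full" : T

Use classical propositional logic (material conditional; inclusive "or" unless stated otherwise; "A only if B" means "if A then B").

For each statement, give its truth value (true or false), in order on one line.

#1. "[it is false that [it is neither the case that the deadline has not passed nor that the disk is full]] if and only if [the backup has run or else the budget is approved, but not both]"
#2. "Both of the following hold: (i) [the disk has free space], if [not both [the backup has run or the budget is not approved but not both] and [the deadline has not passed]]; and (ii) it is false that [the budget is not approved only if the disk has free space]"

#1: Formalization: not (not P nor S) iff (R xor Q)

not P = not False = True
not P nor S = True nor True = False
not (not P nor S) = not False = True
R xor Q = True xor False = True
not (not P nor S) iff (R xor Q) = True iff True = True
Thus #1 is true.

#2: In symbols: (((R xor not Q) nand not P) -> not S) and not (not Q -> not S)

not Q = not False = True
R xor not Q = True xor True = False
not P = not False = True
(R xor not Q) nand not P = False nand True = True
not S = not True = False
((R xor not Q) nand not P) -> not S = True -> False = False
not Q = not False = True
not S = not True = False
not Q -> not S = True -> False = False
not (not Q -> not S) = not False = True
(((R xor not Q) nand not P) -> not S) and not (not Q -> not S) = False and True = False
Hence #2 is false.

#1 T, #2 F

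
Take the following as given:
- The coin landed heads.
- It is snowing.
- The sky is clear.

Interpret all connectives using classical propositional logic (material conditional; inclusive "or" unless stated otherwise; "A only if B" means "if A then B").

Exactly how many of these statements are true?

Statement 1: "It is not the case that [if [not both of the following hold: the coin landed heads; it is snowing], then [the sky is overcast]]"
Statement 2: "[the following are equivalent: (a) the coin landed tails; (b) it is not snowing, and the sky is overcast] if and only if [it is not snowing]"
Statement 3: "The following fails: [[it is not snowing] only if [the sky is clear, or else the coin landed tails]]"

Let U = "the coin landed heads" (T), D = "it is snowing" (T), G = "the sky is overcast" (F).

Statement 1: Parsed as ~((U nand D) -> G)

U nand D = T nand T = F
(U nand D) -> G = F -> F = T
~((U nand D) -> G) = ~T = F
Thus Statement 1 is false.

Statement 2: Parsed as (~U <-> (~D & G)) <-> ~D

~U = ~T = F
~D = ~T = F
~D & G = F & F = F
~U <-> (~D & G) = F <-> F = T
~D = ~T = F
(~U <-> (~D & G)) <-> ~D = T <-> F = F
So Statement 2 is false.

Statement 3: Parsed as ~(~D -> (~G | ~U))

~D = ~T = F
~G = ~F = T
~U = ~T = F
~G | ~U = T | F = T
~D -> (~G | ~U) = F -> T = T
~(~D -> (~G | ~U)) = ~T = F
Hence Statement 3 is false.

Count: 0.

0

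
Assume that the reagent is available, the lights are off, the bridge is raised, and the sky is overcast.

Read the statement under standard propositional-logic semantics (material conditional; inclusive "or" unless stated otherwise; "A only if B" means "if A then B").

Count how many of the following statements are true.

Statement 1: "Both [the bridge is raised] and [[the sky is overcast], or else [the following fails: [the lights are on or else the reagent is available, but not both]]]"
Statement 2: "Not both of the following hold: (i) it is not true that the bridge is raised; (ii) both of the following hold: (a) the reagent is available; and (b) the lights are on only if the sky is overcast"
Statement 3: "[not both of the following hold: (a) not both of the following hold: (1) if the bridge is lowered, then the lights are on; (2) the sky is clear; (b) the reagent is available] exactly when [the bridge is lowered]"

3

Let H = "the bridge is raised" (True), M = "the sky is overcast" (True), L = "the lights are on" (False), S = "the reagent is available" (True).

Statement 1: In symbols: H and (M or not (L xor S))

L xor S = False xor True = True
not (L xor S) = not True = False
M or not (L xor S) = True or False = True
H and (M or not (L xor S)) = True and True = True
Hence Statement 1 is true.

Statement 2: This is not H nand (S and (L -> M)).

not H = not True = False
L -> M = False -> True = True
S and (L -> M) = True and True = True
not H nand (S and (L -> M)) = False nand True = True
So Statement 2 is true.

Statement 3: This is (((not H -> L) nand not M) nand S) iff not H.

not H = not True = False
not H -> L = False -> False = True
not M = not True = False
(not H -> L) nand not M = True nand False = True
((not H -> L) nand not M) nand S = True nand True = False
not H = not True = False
(((not H -> L) nand not M) nand S) iff not H = False iff False = True
So Statement 3 is true.

True statements: 3.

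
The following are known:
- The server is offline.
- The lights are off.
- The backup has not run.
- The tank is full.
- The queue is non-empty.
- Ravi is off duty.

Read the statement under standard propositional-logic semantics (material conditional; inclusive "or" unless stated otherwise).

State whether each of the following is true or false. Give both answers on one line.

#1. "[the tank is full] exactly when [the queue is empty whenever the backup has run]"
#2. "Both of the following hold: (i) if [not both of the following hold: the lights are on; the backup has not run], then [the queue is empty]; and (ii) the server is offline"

Let N = "the tank is full" (True), R = "the backup has run" (False), S = "the queue is empty" (False), Q = "the lights are on" (False), G = "the server is online" (False).

#1: Formalization: N iff (R -> S)

R -> S = False -> False = True
N iff (R -> S) = True iff True = True
Hence #1 is true.

#2: Formalization: ((Q nand not R) -> S) and not G

not R = not False = True
Q nand not R = False nand True = True
(Q nand not R) -> S = True -> False = False
not G = not False = True
((Q nand not R) -> S) and not G = False and True = False
Thus #2 is false.

#1 T / #2 F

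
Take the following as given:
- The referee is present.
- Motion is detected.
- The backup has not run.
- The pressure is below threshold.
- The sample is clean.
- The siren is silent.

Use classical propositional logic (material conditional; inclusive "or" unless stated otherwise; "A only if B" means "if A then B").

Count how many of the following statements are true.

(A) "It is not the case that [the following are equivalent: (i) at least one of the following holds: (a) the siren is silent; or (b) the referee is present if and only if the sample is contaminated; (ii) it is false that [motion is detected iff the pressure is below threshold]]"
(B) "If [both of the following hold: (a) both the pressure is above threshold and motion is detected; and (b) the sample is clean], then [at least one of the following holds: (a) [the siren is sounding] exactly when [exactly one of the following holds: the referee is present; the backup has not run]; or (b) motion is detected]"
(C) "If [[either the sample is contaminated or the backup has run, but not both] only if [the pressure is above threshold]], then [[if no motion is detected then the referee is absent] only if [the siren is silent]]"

Let D = "the siren is sounding" (F), M = "the referee is present" (T), S = "the sample is contaminated" (F), L = "motion is detected" (T), P = "the pressure is above threshold" (F), Q = "the backup has run" (F).

(A): In symbols: ~((~D | (M <-> S)) <-> ~(L <-> ~P))

~D = ~F = T
M <-> S = T <-> F = F
~D | (M <-> S) = T | F = T
~P = ~F = T
L <-> ~P = T <-> T = T
~(L <-> ~P) = ~T = F
(~D | (M <-> S)) <-> ~(L <-> ~P) = T <-> F = F
~((~D | (M <-> S)) <-> ~(L <-> ~P)) = ~F = T
So (A) is true.

(B): Formalization: ((P & L) & ~S) -> ((D <-> (M xor ~Q)) | L)

P & L = F & T = F
~S = ~F = T
(P & L) & ~S = F & T = F
~Q = ~F = T
M xor ~Q = T xor T = F
D <-> (M xor ~Q) = F <-> F = T
(D <-> (M xor ~Q)) | L = T | T = T
((P & L) & ~S) -> ((D <-> (M xor ~Q)) | L) = F -> T = T
Hence (B) is true.

(C): In symbols: ((S xor Q) -> P) -> ((~L -> ~M) -> ~D)

S xor Q = F xor F = F
(S xor Q) -> P = F -> F = T
~L = ~T = F
~M = ~T = F
~L -> ~M = F -> F = T
~D = ~F = T
(~L -> ~M) -> ~D = T -> T = T
((S xor Q) -> P) -> ((~L -> ~M) -> ~D) = T -> T = T
Hence (C) is true.

True statements: 3 ((A), (B), (C)).

3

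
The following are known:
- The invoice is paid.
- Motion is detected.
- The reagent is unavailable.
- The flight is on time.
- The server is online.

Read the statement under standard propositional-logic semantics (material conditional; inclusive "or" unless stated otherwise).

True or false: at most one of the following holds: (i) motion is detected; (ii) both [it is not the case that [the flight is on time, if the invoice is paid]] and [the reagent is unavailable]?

Let Q = "motion is detected" (True), P = "the invoice is paid" (True), S = "the flight is delayed" (False), R = "the reagent is available" (False).
In symbols: Q nand (not (P -> not S) and not R)

not S = not False = True
P -> not S = True -> True = True
not (P -> not S) = not True = False
not R = not False = True
not (P -> not S) and not R = False and True = False
Q nand (not (P -> not S) and not R) = True nand False = True

The statement is true.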